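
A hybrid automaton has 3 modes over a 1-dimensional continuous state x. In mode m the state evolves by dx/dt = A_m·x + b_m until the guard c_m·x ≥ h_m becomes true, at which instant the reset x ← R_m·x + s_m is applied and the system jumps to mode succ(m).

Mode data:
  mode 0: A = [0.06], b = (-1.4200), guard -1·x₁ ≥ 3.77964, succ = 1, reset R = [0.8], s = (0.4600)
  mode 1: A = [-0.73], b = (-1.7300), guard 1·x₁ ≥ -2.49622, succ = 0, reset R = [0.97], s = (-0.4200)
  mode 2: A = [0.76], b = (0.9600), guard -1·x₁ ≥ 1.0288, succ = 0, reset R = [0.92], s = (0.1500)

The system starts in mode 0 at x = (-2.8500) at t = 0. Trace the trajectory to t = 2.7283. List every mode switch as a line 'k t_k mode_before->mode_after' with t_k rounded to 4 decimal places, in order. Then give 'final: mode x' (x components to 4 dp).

1 0.5743 0->1
2 1.1606 1->0
3 1.7403 0->1
4 2.3266 1->0
final: 0 -3.4880

Mode 0: guard c·x = 3.7796 hit at Δt = 0.5743 (t = 0.5743), x⁻ = (-3.7796) → reset → x⁺ = (-2.5637), jump to mode 1
Mode 1: guard c·x = -2.4962 hit at Δt = 0.5863 (t = 1.1606), x⁻ = (-2.4962) → reset → x⁺ = (-2.8413), jump to mode 0
Mode 0: guard c·x = 3.7796 hit at Δt = 0.5798 (t = 1.7403), x⁻ = (-3.7796) → reset → x⁺ = (-2.5637), jump to mode 1
Mode 1: guard c·x = -2.4962 hit at Δt = 0.5863 (t = 2.3266), x⁻ = (-2.4962) → reset → x⁺ = (-2.8413), jump to mode 0
Mode 0: flow for 0.4017 to horizon, guard not reached → x = (-3.4880)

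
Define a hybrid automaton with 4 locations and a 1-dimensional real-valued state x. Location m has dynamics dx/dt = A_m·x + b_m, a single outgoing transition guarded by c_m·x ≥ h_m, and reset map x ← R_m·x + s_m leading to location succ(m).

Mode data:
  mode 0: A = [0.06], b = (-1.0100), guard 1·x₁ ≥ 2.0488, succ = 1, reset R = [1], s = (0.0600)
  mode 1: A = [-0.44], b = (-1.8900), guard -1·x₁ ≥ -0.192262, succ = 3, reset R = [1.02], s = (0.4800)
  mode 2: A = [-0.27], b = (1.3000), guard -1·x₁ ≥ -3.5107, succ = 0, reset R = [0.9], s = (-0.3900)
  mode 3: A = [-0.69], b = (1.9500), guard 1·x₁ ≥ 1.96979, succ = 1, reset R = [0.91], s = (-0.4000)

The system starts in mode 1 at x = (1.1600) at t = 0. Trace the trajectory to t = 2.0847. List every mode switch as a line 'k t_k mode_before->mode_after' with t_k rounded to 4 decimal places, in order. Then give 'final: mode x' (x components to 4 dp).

Mode 1: guard c·x = -0.1923 hit at Δt = 0.4438 (t = 0.4438), x⁻ = (0.1923) → reset → x⁺ = (0.6761), jump to mode 3
Mode 3: guard c·x = 1.9698 hit at Δt = 1.3342 (t = 1.7780), x⁻ = (1.9698) → reset → x⁺ = (1.3925), jump to mode 1
Mode 1: flow for 0.3067 to horizon, guard not reached → x = (0.6745)

1 0.4438 1->3
2 1.7780 3->1
final: 1 0.6745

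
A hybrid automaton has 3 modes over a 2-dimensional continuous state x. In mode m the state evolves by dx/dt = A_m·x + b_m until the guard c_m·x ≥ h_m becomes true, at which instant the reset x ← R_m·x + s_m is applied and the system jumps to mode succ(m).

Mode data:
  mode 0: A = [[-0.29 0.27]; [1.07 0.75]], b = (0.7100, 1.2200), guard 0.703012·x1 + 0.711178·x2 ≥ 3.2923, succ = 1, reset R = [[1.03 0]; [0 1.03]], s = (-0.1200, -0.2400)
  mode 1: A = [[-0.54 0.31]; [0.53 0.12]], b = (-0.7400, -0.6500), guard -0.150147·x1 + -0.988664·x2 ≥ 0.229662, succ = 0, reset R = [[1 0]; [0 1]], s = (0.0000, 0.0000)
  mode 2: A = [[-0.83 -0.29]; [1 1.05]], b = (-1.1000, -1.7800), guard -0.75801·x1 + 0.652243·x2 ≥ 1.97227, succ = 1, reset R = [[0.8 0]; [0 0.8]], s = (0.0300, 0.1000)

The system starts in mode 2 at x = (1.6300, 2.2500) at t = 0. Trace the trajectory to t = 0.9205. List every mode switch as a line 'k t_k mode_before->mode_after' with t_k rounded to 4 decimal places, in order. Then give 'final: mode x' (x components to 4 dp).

1 0.5179 2->1
final: 1 0.2225 2.6710

Mode 2: guard c·x = 1.9723 hit at Δt = 0.5179 (t = 0.5179), x⁻ = (0.2517, 3.3163) → reset → x⁺ = (0.2313, 2.7530), jump to mode 1
Mode 1: flow for 0.4026 to horizon, guard not reached → x = (0.2225, 2.6710)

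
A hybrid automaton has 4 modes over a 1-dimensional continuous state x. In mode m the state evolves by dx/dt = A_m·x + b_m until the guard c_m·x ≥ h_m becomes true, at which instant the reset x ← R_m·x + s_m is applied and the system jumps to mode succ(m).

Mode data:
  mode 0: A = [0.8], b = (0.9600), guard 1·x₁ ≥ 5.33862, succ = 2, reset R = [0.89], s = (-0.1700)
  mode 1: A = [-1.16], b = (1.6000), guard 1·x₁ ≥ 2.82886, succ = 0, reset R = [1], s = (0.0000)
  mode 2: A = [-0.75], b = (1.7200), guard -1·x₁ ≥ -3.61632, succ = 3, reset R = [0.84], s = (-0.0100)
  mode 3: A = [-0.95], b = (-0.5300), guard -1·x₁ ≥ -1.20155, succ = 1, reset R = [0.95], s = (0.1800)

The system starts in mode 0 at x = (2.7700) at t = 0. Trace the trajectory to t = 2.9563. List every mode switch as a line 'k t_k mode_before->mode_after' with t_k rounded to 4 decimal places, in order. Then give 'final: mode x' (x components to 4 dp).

Mode 0: guard c·x = 5.3386 hit at Δt = 0.6237 (t = 0.6237), x⁻ = (5.3386) → reset → x⁺ = (4.5814), jump to mode 2
Mode 2: guard c·x = -3.6163 hit at Δt = 0.7304 (t = 1.3541), x⁻ = (3.6163) → reset → x⁺ = (3.0277), jump to mode 3
Mode 3: guard c·x = -1.2015 hit at Δt = 0.7494 (t = 2.1035), x⁻ = (1.2016) → reset → x⁺ = (1.3215), jump to mode 1
Mode 1: flow for 0.8528 to horizon, guard not reached → x = (1.3578)

1 0.6237 0->2
2 1.3541 2->3
3 2.1035 3->1
final: 1 1.3578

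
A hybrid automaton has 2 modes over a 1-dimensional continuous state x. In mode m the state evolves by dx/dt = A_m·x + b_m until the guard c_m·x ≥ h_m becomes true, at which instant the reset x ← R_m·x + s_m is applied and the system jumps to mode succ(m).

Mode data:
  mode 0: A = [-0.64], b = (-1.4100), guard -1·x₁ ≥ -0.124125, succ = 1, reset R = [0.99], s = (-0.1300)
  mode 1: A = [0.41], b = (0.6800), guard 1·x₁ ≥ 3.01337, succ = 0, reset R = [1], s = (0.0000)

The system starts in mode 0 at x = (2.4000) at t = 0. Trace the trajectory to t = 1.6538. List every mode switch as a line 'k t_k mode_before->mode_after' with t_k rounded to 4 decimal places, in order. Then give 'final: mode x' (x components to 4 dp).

Mode 0: guard c·x = -0.1241 hit at Δt = 1.0657 (t = 1.0657), x⁻ = (0.1241) → reset → x⁺ = (-0.0071), jump to mode 1
Mode 1: flow for 0.5881 to horizon, guard not reached → x = (0.4432)

1 1.0657 0->1
final: 1 0.4432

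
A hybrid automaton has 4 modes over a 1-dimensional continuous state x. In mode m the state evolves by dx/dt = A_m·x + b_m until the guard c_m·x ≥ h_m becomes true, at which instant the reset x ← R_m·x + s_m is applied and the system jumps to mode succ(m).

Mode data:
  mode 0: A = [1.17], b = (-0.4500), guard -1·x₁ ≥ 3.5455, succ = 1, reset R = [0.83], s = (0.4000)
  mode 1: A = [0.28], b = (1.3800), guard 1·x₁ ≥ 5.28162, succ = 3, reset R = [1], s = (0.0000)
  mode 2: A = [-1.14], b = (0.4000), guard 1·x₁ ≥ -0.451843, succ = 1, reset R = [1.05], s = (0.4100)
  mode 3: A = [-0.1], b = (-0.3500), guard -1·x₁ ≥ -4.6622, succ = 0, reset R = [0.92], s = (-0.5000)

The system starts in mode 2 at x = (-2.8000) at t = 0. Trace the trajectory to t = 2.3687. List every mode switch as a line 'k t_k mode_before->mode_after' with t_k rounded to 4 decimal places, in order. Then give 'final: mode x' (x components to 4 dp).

Mode 2: guard c·x = -0.4518 hit at Δt = 1.1995 (t = 1.1995), x⁻ = (-0.4518) → reset → x⁺ = (-0.0644), jump to mode 1
Mode 1: flow for 1.1692 to horizon, guard not reached → x = (1.8196)

1 1.1995 2->1
final: 1 1.8196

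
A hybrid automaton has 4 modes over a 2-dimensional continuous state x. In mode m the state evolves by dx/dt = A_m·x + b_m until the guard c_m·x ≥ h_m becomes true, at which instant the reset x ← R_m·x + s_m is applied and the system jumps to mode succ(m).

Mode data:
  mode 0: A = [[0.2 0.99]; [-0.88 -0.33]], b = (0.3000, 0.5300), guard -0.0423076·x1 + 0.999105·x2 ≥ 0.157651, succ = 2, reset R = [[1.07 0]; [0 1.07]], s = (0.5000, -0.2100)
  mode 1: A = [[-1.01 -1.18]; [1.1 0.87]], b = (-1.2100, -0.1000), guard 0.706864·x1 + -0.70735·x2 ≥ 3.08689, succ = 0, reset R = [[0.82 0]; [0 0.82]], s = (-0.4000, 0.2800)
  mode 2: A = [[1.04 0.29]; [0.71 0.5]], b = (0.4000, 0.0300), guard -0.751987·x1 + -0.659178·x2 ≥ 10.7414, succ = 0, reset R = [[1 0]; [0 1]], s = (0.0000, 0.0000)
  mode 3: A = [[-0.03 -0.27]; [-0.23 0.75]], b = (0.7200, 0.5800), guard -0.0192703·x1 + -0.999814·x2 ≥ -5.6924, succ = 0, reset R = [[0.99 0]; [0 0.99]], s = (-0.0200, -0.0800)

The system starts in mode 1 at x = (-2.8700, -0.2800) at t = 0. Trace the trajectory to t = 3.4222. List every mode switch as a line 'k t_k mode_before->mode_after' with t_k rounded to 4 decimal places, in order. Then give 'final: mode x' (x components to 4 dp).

Mode 1: guard c·x = 3.0869 hit at Δt = 1.0651 (t = 1.0651), x⁻ = (0.2059, -4.1583) → reset → x⁺ = (-0.2312, -3.1298), jump to mode 0
Mode 0: guard c·x = 0.1577 hit at Δt = 1.2957 (t = 2.3608), x⁻ = (-2.3348, 0.0589) → reset → x⁺ = (-1.9982, -0.1470), jump to mode 2
Mode 2: flow for 1.0614 to horizon, guard not reached → x = (-5.9097, -3.5438)

1 1.0651 1->0
2 2.3608 0->2
final: 2 -5.9097 -3.5438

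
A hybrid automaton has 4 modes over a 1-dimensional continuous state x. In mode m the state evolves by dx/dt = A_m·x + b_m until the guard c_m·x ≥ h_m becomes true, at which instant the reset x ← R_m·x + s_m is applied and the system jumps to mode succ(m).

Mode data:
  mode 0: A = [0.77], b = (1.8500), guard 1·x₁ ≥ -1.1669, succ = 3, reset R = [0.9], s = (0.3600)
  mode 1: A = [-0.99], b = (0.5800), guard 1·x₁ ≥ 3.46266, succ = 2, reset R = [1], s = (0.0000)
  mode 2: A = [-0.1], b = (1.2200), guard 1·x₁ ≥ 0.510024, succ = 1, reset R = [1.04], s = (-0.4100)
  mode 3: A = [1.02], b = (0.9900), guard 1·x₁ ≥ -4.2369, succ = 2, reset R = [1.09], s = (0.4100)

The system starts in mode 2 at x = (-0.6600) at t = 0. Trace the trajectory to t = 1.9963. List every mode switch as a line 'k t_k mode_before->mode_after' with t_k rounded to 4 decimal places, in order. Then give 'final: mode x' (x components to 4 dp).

1 0.9539 2->1
final: 1 0.4200

Mode 2: guard c·x = 0.5100 hit at Δt = 0.9539 (t = 0.9539), x⁻ = (0.5100) → reset → x⁺ = (0.1204), jump to mode 1
Mode 1: flow for 1.0424 to horizon, guard not reached → x = (0.4200)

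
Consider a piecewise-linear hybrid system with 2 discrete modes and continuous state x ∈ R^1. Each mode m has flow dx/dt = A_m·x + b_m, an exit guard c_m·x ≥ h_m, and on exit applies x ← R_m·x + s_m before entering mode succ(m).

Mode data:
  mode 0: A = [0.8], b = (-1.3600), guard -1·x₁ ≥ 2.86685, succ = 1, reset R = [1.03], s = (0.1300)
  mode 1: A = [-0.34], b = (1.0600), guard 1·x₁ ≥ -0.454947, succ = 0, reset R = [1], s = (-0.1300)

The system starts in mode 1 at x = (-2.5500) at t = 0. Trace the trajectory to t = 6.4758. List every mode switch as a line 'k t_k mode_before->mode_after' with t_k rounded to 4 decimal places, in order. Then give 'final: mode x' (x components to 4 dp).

Mode 1: guard c·x = -0.4549 hit at Δt = 1.3573 (t = 1.3573), x⁻ = (-0.4549) → reset → x⁺ = (-0.5849), jump to mode 0
Mode 0: guard c·x = 2.8668 hit at Δt = 0.8656 (t = 2.2229), x⁻ = (-2.8669) → reset → x⁺ = (-2.8229), jump to mode 1
Mode 1: guard c·x = -0.4549 hit at Δt = 1.4956 (t = 3.7185), x⁻ = (-0.4549) → reset → x⁺ = (-0.5849), jump to mode 0
Mode 0: guard c·x = 2.8668 hit at Δt = 0.8656 (t = 4.5841), x⁻ = (-2.8668) → reset → x⁺ = (-2.8229), jump to mode 1
Mode 1: guard c·x = -0.4549 hit at Δt = 1.4956 (t = 6.0797), x⁻ = (-0.4549) → reset → x⁺ = (-0.5849), jump to mode 0
Mode 0: flow for 0.3961 to horizon, guard not reached → x = (-1.4369)

1 1.3573 1->0
2 2.2229 0->1
3 3.7185 1->0
4 4.5841 0->1
5 6.0797 1->0
final: 0 -1.4369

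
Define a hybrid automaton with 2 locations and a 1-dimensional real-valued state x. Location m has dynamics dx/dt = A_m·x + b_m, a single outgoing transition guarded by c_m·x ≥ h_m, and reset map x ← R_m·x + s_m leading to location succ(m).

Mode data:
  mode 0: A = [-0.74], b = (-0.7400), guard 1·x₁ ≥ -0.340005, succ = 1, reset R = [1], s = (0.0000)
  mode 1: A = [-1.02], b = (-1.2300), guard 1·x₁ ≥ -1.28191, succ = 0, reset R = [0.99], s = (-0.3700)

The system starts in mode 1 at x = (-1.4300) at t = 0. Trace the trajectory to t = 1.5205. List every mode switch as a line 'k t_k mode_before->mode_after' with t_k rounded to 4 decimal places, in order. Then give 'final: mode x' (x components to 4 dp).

Mode 1: guard c·x = -1.2819 hit at Δt = 1.0599 (t = 1.0599), x⁻ = (-1.2819) → reset → x⁺ = (-1.6391), jump to mode 0
Mode 0: flow for 0.4606 to horizon, guard not reached → x = (-1.4545)

1 1.0599 1->0
final: 0 -1.4545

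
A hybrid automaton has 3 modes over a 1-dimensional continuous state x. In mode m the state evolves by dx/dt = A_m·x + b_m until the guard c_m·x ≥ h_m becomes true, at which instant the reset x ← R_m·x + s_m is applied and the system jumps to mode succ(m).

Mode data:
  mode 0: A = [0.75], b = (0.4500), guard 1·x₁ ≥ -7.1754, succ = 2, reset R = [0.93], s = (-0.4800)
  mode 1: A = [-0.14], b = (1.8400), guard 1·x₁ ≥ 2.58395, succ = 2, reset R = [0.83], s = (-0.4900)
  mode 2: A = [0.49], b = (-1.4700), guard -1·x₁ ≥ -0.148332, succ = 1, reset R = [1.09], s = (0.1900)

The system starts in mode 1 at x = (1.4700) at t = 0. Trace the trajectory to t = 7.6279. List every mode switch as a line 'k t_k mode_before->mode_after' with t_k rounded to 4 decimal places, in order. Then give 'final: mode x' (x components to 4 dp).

Mode 1: guard c·x = 2.5840 hit at Δt = 0.7164 (t = 0.7164), x⁻ = (2.5839) → reset → x⁺ = (1.6547), jump to mode 2
Mode 2: guard c·x = -0.1483 hit at Δt = 1.5332 (t = 2.2496), x⁻ = (0.1483) → reset → x⁺ = (0.3517), jump to mode 1
Mode 1: guard c·x = 2.5840 hit at Δt = 1.3699 (t = 3.6195), x⁻ = (2.5840) → reset → x⁺ = (1.6547), jump to mode 2
Mode 2: guard c·x = -0.1483 hit at Δt = 1.5332 (t = 5.1527), x⁻ = (0.1483) → reset → x⁺ = (0.3517), jump to mode 1
Mode 1: guard c·x = 2.5840 hit at Δt = 1.3699 (t = 6.5226), x⁻ = (2.5840) → reset → x⁺ = (1.6547), jump to mode 2
Mode 2: flow for 1.1053 to horizon, guard not reached → x = (0.6877)

1 0.7164 1->2
2 2.2496 2->1
3 3.6195 1->2
4 5.1527 2->1
5 6.5226 1->2
final: 2 0.6877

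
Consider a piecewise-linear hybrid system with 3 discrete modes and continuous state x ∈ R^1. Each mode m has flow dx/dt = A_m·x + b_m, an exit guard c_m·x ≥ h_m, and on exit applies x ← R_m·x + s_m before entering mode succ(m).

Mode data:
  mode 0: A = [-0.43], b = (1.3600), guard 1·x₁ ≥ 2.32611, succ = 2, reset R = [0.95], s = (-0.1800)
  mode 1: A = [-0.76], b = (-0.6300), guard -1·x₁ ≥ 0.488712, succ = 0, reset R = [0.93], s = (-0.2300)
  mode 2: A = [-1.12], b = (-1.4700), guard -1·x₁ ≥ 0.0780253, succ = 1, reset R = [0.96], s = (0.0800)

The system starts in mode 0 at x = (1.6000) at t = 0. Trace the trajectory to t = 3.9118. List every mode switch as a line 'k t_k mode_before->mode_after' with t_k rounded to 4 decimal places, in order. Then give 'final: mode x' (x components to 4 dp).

1 1.4530 0->2
2 2.3423 2->1
3 3.5221 1->0
final: 0 -0.0909

Mode 0: guard c·x = 2.3261 hit at Δt = 1.4530 (t = 1.4530), x⁻ = (2.3261) → reset → x⁺ = (2.0298), jump to mode 2
Mode 2: guard c·x = 0.0780 hit at Δt = 0.8893 (t = 2.3423), x⁻ = (-0.0780) → reset → x⁺ = (0.0051), jump to mode 1
Mode 1: guard c·x = 0.4887 hit at Δt = 1.1798 (t = 3.5221), x⁻ = (-0.4887) → reset → x⁺ = (-0.6845), jump to mode 0
Mode 0: flow for 0.3897 to horizon, guard not reached → x = (-0.0909)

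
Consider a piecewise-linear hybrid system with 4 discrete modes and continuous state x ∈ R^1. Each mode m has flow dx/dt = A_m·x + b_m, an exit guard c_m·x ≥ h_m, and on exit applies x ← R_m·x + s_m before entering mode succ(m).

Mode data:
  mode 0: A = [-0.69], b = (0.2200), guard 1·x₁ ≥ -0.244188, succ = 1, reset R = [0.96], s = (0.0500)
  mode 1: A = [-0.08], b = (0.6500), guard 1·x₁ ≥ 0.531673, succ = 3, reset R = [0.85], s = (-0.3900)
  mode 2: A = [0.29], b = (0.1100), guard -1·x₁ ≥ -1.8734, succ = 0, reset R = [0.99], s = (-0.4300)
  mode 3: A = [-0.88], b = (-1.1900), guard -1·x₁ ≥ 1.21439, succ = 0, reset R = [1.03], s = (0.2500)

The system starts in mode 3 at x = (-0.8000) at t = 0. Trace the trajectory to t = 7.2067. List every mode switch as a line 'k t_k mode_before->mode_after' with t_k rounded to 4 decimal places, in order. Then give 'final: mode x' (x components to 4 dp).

1 1.5769 3->0
2 2.8114 0->1
3 3.9379 1->3
4 6.5832 3->0
final: 0 -0.5394

Mode 3: guard c·x = 1.2144 hit at Δt = 1.5769 (t = 1.5769), x⁻ = (-1.2144) → reset → x⁺ = (-1.0008), jump to mode 0
Mode 0: guard c·x = -0.2442 hit at Δt = 1.2345 (t = 2.8114), x⁻ = (-0.2442) → reset → x⁺ = (-0.1844), jump to mode 1
Mode 1: guard c·x = 0.5317 hit at Δt = 1.1265 (t = 3.9379), x⁻ = (0.5317) → reset → x⁺ = (0.0619), jump to mode 3
Mode 3: guard c·x = 1.2144 hit at Δt = 2.6454 (t = 6.5832), x⁻ = (-1.2144) → reset → x⁺ = (-1.0008), jump to mode 0
Mode 0: flow for 0.6235 to horizon, guard not reached → x = (-0.5394)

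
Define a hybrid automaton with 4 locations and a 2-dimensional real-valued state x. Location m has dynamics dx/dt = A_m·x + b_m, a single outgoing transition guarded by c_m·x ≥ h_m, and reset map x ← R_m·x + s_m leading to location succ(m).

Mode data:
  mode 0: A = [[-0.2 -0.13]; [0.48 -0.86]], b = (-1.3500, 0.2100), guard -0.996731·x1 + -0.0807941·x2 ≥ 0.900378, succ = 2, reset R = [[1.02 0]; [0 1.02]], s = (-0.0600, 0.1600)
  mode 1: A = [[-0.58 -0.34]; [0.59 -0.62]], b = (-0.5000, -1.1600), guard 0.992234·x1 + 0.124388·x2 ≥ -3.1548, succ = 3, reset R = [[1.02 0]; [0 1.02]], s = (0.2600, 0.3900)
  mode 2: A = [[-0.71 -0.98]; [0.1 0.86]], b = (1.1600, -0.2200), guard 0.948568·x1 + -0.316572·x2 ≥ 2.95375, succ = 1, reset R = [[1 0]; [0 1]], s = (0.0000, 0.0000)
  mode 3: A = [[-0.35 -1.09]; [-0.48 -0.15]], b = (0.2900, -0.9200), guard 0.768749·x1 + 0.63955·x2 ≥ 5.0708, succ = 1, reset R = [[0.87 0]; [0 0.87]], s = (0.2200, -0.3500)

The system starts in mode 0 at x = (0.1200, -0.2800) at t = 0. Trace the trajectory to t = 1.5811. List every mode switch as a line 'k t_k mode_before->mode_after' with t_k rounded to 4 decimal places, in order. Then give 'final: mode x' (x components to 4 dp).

1 0.8106 0->2
final: 2 0.2027 -0.2615

Mode 0: guard c·x = 0.9004 hit at Δt = 0.8106 (t = 0.8106), x⁻ = (-0.8916, -0.1448) → reset → x⁺ = (-0.9694, 0.0123), jump to mode 2
Mode 2: flow for 0.7705 to horizon, guard not reached → x = (0.2027, -0.2615)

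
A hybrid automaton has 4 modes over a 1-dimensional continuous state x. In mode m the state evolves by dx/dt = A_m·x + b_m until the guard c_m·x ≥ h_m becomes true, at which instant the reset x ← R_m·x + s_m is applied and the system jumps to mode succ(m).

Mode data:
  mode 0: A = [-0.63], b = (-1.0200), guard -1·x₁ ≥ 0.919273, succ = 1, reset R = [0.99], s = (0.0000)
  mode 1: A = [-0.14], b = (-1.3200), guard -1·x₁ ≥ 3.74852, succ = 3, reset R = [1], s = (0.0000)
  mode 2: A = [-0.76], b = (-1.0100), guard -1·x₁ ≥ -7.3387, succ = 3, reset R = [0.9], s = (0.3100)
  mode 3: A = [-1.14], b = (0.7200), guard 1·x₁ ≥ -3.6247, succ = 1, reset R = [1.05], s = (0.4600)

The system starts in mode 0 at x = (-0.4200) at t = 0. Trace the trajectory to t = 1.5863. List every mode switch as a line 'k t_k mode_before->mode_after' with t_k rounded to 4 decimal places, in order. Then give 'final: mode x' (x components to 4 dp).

1 0.8548 0->1
final: 1 -1.7393

Mode 0: guard c·x = 0.9193 hit at Δt = 0.8548 (t = 0.8548), x⁻ = (-0.9193) → reset → x⁺ = (-0.9101), jump to mode 1
Mode 1: flow for 0.7315 to horizon, guard not reached → x = (-1.7393)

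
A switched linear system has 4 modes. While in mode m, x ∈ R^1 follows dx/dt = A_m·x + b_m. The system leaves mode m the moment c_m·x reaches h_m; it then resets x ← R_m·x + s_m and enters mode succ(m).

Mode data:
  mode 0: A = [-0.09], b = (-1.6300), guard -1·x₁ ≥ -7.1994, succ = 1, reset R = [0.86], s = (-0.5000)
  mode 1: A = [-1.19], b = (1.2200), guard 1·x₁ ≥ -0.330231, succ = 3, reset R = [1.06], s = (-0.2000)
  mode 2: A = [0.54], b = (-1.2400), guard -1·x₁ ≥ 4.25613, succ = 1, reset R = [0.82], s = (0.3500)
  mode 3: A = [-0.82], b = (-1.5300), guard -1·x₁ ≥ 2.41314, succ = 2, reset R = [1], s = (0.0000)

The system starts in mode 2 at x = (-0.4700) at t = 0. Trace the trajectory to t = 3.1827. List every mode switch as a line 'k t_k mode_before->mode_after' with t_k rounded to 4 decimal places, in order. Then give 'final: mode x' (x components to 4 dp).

1 1.5969 2->1
2 2.5403 1->3
final: 3 -1.0889

Mode 2: guard c·x = 4.2561 hit at Δt = 1.5969 (t = 1.5969), x⁻ = (-4.2561) → reset → x⁺ = (-3.1400), jump to mode 1
Mode 1: guard c·x = -0.3302 hit at Δt = 0.9434 (t = 2.5403), x⁻ = (-0.3302) → reset → x⁺ = (-0.5500), jump to mode 3
Mode 3: flow for 0.6424 to horizon, guard not reached → x = (-1.0889)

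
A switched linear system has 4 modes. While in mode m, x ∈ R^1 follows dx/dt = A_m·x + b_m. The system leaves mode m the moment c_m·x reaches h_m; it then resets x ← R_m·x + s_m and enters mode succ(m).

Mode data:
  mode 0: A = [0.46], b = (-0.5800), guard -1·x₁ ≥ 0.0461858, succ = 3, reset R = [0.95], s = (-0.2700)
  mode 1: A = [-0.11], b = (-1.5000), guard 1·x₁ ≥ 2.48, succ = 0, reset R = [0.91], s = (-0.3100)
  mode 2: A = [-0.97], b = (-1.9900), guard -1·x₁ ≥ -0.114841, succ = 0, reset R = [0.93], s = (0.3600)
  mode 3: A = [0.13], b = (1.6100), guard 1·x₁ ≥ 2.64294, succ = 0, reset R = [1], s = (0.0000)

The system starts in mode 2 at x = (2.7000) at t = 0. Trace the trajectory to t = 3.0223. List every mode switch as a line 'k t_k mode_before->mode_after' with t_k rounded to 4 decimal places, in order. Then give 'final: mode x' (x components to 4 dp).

Mode 2: guard c·x = -0.1148 hit at Δt = 0.8097 (t = 0.8097), x⁻ = (0.1148) → reset → x⁺ = (0.4668), jump to mode 0
Mode 0: guard c·x = 0.0462 hit at Δt = 1.0834 (t = 1.8931), x⁻ = (-0.0462) → reset → x⁺ = (-0.3139), jump to mode 3
Mode 3: flow for 1.1292 to horizon, guard not reached → x = (1.5947)

1 0.8097 2->0
2 1.8931 0->3
final: 3 1.5947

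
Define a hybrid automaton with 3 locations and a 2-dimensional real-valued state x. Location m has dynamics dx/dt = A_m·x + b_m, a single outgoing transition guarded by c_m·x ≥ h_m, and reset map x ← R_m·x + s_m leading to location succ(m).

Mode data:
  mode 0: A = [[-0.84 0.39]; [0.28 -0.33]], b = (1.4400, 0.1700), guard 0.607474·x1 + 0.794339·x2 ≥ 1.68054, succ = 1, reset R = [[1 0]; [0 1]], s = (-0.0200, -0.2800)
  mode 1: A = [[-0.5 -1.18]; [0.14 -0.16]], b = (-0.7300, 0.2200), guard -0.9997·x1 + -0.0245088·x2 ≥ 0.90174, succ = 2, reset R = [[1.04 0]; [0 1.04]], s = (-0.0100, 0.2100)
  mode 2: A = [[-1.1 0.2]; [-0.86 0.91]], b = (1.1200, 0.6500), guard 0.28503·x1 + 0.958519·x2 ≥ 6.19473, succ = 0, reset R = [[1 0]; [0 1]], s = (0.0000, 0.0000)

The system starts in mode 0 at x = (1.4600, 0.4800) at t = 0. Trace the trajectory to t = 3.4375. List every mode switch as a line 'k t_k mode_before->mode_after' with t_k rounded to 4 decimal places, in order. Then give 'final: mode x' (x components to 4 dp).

1 0.7735 0->1
2 2.3524 1->2
final: 2 0.7585 4.0555

Mode 0: guard c·x = 1.6805 hit at Δt = 0.7735 (t = 0.7735), x⁻ = (1.7271, 0.7948) → reset → x⁺ = (1.7071, 0.5148), jump to mode 1
Mode 1: guard c·x = 0.9017 hit at Δt = 1.5789 (t = 2.3524), x⁻ = (-0.9203, 0.7460) → reset → x⁺ = (-0.9671, 0.9858), jump to mode 2
Mode 2: flow for 1.0851 to horizon, guard not reached → x = (0.7585, 4.0555)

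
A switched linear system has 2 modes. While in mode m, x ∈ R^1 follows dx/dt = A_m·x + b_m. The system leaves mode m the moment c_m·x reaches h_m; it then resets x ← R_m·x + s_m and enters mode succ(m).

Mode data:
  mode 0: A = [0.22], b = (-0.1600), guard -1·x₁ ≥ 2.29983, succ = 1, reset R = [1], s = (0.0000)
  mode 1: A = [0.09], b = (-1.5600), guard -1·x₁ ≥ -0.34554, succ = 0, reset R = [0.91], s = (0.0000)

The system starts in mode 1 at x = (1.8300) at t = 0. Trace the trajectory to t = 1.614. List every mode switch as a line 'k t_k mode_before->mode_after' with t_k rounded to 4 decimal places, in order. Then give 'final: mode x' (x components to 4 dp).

1 1.0160 1->0
final: 0 0.2564

Mode 1: guard c·x = -0.3455 hit at Δt = 1.0160 (t = 1.0160), x⁻ = (0.3455) → reset → x⁺ = (0.3144), jump to mode 0
Mode 0: flow for 0.5980 to horizon, guard not reached → x = (0.2564)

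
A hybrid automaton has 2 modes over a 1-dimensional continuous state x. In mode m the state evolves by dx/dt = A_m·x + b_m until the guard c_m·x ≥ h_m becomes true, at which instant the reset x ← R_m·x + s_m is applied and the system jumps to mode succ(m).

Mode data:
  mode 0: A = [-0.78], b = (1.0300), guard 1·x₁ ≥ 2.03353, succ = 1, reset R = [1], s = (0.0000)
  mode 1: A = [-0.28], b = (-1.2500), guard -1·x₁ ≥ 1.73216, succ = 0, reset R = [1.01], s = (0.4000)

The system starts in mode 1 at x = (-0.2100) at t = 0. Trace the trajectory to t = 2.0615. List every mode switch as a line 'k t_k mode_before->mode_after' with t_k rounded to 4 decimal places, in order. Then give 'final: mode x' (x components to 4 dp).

Mode 1: guard c·x = 1.7322 hit at Δt = 1.5816 (t = 1.5816), x⁻ = (-1.7322) → reset → x⁺ = (-1.3495), jump to mode 0
Mode 0: flow for 0.4799 to horizon, guard not reached → x = (-0.5158)

1 1.5816 1->0
final: 0 -0.5158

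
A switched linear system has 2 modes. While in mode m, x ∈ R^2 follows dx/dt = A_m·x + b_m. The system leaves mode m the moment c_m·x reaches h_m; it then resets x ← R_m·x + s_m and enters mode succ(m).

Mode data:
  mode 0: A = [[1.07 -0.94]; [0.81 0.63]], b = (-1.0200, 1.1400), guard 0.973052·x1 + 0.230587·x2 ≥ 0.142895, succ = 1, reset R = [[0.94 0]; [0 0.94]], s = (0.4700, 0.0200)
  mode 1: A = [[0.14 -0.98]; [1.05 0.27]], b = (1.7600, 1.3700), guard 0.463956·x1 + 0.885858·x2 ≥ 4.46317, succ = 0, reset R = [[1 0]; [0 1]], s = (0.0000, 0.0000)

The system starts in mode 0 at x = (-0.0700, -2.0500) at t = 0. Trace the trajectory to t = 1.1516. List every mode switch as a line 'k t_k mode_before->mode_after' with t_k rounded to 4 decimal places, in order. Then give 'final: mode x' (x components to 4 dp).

Mode 0: guard c·x = 0.1429 hit at Δt = 0.5894 (t = 0.5894), x⁻ = (0.6279, -2.0300) → reset → x⁺ = (1.0602, -1.8882), jump to mode 1
Mode 1: flow for 0.5622 to horizon, guard not reached → x = (2.8159, -0.0997)

1 0.5894 0->1
final: 1 2.8159 -0.0997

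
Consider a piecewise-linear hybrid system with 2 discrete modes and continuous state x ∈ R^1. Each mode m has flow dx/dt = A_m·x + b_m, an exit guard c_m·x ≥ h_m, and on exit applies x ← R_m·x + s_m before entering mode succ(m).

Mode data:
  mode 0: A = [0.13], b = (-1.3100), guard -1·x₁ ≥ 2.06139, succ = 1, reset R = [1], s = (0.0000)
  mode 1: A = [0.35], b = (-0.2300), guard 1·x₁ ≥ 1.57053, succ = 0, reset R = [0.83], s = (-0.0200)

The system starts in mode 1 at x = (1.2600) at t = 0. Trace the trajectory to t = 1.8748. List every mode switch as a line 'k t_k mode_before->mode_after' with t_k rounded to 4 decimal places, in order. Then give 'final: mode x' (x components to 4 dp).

Mode 1: guard c·x = 1.5705 hit at Δt = 1.1871 (t = 1.1871), x⁻ = (1.5705) → reset → x⁺ = (1.2835), jump to mode 0
Mode 0: flow for 0.6877 to horizon, guard not reached → x = (0.4612)

1 1.1871 1->0
final: 0 0.4612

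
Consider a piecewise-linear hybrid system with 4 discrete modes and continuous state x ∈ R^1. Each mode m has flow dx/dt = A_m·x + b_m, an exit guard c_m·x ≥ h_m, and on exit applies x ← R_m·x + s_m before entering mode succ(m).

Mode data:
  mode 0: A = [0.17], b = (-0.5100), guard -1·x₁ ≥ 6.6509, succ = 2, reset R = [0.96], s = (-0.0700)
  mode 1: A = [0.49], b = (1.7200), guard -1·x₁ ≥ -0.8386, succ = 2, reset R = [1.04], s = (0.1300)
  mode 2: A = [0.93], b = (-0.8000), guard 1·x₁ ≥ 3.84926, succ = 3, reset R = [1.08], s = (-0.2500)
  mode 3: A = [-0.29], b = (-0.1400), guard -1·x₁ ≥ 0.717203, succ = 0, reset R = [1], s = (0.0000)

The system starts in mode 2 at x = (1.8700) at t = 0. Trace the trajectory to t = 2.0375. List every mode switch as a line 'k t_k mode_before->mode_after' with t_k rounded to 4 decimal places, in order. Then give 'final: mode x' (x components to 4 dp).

Mode 2: guard c·x = 3.8493 hit at Δt = 1.1669 (t = 1.1669), x⁻ = (3.8493) → reset → x⁺ = (3.9072), jump to mode 3
Mode 3: flow for 0.8706 to horizon, guard not reached → x = (2.9277)

1 1.1669 2->3
final: 3 2.9277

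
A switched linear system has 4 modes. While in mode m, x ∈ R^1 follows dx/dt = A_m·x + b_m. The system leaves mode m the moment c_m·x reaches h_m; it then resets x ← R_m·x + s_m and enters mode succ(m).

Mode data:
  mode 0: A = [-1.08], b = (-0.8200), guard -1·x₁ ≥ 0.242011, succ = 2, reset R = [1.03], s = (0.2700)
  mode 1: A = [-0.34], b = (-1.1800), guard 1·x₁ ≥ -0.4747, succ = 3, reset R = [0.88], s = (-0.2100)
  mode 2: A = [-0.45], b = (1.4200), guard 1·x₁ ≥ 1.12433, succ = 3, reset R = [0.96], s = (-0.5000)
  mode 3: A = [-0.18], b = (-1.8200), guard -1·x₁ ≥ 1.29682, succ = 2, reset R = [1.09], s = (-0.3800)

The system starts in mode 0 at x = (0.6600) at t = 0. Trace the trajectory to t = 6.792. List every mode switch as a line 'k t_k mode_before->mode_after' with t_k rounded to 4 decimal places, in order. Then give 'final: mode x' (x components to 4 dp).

1 0.9346 0->2
2 1.8989 2->3
3 2.9710 3->2
4 4.9500 2->3
5 6.0221 3->2
final: 2 -0.3444

Mode 0: guard c·x = 0.2420 hit at Δt = 0.9346 (t = 0.9346), x⁻ = (-0.2420) → reset → x⁺ = (0.0207), jump to mode 2
Mode 2: guard c·x = 1.1243 hit at Δt = 0.9643 (t = 1.8989), x⁻ = (1.1243) → reset → x⁺ = (0.5794), jump to mode 3
Mode 3: guard c·x = 1.2968 hit at Δt = 1.0721 (t = 2.9710), x⁻ = (-1.2968) → reset → x⁺ = (-1.7935), jump to mode 2
Mode 2: guard c·x = 1.1243 hit at Δt = 1.9790 (t = 4.9500), x⁻ = (1.1243) → reset → x⁺ = (0.5794), jump to mode 3
Mode 3: guard c·x = 1.2968 hit at Δt = 1.0721 (t = 6.0221), x⁻ = (-1.2968) → reset → x⁺ = (-1.7935), jump to mode 2
Mode 2: flow for 0.7699 to horizon, guard not reached → x = (-0.3444)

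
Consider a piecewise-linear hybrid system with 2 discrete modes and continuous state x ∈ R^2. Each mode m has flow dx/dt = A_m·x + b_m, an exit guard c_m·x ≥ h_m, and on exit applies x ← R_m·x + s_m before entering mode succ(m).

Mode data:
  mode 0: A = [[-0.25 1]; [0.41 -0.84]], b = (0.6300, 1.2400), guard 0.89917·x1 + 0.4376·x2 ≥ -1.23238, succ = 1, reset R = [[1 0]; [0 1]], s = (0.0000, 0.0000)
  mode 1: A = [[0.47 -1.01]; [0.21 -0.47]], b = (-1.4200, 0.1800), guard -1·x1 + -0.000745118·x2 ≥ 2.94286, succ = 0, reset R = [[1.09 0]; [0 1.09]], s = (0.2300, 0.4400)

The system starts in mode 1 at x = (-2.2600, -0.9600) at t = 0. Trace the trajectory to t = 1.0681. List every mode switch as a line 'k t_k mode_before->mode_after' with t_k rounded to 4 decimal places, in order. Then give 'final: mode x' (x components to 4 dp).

Mode 1: guard c·x = 2.9429 hit at Δt = 0.4040 (t = 0.4040), x⁻ = (-2.9422, -0.9287) → reset → x⁺ = (-2.9770, -0.5722), jump to mode 0
Mode 0: flow for 0.6641 to horizon, guard not reached → x = (-2.3847, -0.2521)

1 0.4040 1->0
final: 0 -2.3847 -0.2521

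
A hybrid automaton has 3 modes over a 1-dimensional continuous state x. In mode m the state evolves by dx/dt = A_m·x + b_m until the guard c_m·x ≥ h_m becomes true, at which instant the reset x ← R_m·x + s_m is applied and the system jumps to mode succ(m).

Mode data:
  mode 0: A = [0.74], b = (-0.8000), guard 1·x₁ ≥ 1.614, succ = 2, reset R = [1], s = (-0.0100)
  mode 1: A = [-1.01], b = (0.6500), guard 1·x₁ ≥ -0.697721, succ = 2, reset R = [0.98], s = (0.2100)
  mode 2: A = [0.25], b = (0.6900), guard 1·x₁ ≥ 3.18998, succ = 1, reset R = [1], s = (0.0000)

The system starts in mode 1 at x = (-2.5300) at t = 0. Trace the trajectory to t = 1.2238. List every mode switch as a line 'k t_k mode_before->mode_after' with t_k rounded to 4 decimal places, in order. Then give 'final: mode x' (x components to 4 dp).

1 0.8527 1->2
final: 2 -0.2515

Mode 1: guard c·x = -0.6977 hit at Δt = 0.8527 (t = 0.8527), x⁻ = (-0.6977) → reset → x⁺ = (-0.4738), jump to mode 2
Mode 2: flow for 0.3711 to horizon, guard not reached → x = (-0.2515)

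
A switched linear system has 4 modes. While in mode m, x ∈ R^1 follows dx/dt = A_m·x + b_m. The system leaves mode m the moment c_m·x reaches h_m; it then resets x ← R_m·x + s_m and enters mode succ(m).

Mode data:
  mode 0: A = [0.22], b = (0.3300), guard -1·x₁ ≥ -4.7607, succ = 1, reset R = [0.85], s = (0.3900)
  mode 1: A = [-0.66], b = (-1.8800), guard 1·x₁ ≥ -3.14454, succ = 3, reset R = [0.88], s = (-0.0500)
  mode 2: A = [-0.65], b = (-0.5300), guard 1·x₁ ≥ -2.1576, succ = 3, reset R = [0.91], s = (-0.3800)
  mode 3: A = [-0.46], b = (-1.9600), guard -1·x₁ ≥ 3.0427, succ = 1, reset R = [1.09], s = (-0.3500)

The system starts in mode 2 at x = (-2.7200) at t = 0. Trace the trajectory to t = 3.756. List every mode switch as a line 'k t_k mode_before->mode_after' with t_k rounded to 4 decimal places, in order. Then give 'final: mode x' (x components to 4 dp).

1 0.5384 2->3
2 1.5246 3->1
3 3.0646 1->3
4 3.4338 3->1
final: 1 -3.5098

Mode 2: guard c·x = -2.1576 hit at Δt = 0.5384 (t = 0.5384), x⁻ = (-2.1576) → reset → x⁺ = (-2.3434), jump to mode 3
Mode 3: guard c·x = 3.0427 hit at Δt = 0.9862 (t = 1.5246), x⁻ = (-3.0427) → reset → x⁺ = (-3.6665), jump to mode 1
Mode 1: guard c·x = -3.1445 hit at Δt = 1.5400 (t = 3.0646), x⁻ = (-3.1445) → reset → x⁺ = (-2.8172), jump to mode 3
Mode 3: guard c·x = 3.0427 hit at Δt = 0.3692 (t = 3.4338), x⁻ = (-3.0427) → reset → x⁺ = (-3.6665), jump to mode 1
Mode 1: flow for 0.3222 to horizon, guard not reached → x = (-3.5098)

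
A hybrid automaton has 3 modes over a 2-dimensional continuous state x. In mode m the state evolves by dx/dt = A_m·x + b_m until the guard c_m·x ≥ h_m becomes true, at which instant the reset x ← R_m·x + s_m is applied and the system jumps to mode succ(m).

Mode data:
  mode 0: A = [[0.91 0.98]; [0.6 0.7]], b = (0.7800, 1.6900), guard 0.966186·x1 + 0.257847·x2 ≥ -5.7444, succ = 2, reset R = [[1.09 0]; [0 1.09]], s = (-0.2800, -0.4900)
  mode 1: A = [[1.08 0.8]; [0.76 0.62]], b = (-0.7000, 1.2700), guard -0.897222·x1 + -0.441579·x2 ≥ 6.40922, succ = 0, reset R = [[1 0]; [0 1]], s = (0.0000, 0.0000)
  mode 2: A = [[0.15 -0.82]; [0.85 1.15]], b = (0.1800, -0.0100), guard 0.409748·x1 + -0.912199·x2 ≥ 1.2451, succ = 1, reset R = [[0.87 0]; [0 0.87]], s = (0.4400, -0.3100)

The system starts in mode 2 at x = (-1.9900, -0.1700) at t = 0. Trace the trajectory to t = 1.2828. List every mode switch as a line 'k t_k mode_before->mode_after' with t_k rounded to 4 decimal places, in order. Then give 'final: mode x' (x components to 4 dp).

1 0.6852 2->1
final: 1 -3.8672 -3.2306

Mode 2: guard c·x = 1.2451 hit at Δt = 0.6852 (t = 0.6852), x⁻ = (-1.4909, -2.0346) → reset → x⁺ = (-0.8571, -2.0801), jump to mode 1
Mode 1: flow for 0.5976 to horizon, guard not reached → x = (-3.8672, -3.2306)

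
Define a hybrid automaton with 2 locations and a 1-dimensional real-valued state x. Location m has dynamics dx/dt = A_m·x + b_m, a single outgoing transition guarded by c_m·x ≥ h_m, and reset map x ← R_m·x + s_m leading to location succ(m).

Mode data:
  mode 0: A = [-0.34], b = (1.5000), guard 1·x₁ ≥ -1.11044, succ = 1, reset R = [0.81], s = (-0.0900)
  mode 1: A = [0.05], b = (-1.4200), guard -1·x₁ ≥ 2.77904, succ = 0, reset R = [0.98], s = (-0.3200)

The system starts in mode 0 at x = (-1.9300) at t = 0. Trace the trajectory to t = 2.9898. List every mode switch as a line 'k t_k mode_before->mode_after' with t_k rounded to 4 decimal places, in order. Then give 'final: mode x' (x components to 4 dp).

Mode 0: guard c·x = -1.1104 hit at Δt = 0.4070 (t = 0.4070), x⁻ = (-1.1104) → reset → x⁺ = (-0.9895), jump to mode 1
Mode 1: guard c·x = 2.7790 hit at Δt = 1.1822 (t = 1.5892), x⁻ = (-2.7790) → reset → x⁺ = (-3.0435), jump to mode 0
Mode 0: guard c·x = -1.1104 hit at Δt = 0.8828 (t = 2.4720), x⁻ = (-1.1104) → reset → x⁺ = (-0.9895), jump to mode 1
Mode 1: flow for 0.5178 to horizon, guard not reached → x = (-1.7603)

1 0.4070 0->1
2 1.5892 1->0
3 2.4720 0->1
final: 1 -1.7603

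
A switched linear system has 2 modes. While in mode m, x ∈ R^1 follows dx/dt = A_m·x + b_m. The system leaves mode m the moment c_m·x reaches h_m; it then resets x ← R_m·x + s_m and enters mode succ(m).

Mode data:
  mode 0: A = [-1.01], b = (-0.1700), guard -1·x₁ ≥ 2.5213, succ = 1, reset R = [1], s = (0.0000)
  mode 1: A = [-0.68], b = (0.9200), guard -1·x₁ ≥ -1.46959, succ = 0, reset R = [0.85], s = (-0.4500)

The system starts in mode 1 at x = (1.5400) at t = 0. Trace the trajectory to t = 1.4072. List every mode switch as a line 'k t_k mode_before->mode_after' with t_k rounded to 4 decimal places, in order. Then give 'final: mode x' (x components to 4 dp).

1 0.6945 1->0
final: 0 0.3027

Mode 1: guard c·x = -1.4696 hit at Δt = 0.6945 (t = 0.6945), x⁻ = (1.4696) → reset → x⁺ = (0.7992), jump to mode 0
Mode 0: flow for 0.7127 to horizon, guard not reached → x = (0.3027)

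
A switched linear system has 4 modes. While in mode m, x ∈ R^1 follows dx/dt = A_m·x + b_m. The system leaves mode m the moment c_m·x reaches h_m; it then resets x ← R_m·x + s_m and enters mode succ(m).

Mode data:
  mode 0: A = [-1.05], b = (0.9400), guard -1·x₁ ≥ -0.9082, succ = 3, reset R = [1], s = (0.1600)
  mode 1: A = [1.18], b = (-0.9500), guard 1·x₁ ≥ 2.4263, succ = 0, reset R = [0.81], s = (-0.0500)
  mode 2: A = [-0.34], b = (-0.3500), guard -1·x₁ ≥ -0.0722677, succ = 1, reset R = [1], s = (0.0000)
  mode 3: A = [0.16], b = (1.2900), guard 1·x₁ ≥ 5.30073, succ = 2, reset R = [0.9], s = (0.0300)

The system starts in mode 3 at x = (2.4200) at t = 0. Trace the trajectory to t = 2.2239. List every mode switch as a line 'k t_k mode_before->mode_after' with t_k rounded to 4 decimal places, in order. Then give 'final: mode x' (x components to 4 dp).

Mode 3: guard c·x = 5.3007 hit at Δt = 1.5175 (t = 1.5175), x⁻ = (5.3007) → reset → x⁺ = (4.8007), jump to mode 2
Mode 2: flow for 0.7064 to horizon, guard not reached → x = (3.5559)

1 1.5175 3->2
final: 2 3.5559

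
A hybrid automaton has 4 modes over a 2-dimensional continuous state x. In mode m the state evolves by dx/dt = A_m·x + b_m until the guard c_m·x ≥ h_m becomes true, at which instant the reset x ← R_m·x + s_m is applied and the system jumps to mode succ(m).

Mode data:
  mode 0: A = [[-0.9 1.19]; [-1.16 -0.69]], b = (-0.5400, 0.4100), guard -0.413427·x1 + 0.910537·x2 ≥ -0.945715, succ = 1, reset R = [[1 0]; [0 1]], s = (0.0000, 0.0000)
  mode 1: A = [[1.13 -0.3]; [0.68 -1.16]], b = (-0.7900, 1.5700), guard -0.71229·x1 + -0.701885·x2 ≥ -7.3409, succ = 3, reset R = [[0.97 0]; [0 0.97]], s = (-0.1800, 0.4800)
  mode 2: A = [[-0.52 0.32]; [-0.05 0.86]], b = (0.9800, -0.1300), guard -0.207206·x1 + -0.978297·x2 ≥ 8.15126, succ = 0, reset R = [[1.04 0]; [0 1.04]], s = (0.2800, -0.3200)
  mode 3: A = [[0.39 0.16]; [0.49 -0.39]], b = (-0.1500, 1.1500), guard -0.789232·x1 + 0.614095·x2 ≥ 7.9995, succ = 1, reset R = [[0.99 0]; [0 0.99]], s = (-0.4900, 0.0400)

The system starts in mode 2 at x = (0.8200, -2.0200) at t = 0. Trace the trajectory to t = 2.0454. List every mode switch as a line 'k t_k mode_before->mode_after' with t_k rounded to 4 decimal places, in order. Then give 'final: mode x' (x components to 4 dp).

1 1.5640 2->0
final: 0 -3.4602 -5.2273

Mode 2: guard c·x = 8.1513 hit at Δt = 1.5640 (t = 1.5640), x⁻ = (-0.2619, -8.2766) → reset → x⁺ = (0.0077, -8.9277), jump to mode 0
Mode 0: flow for 0.4814 to horizon, guard not reached → x = (-3.4602, -5.2273)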